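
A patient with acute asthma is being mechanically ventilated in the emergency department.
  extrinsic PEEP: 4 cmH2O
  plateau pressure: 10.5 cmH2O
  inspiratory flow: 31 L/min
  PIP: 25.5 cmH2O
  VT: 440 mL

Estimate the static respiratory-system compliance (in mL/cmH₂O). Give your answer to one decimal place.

67.7

Cstat = Vt / (Pplat − PEEP) = 440 / (10.5 − 4) = 440 / 6.5 = 67.692 mL/cmH2O.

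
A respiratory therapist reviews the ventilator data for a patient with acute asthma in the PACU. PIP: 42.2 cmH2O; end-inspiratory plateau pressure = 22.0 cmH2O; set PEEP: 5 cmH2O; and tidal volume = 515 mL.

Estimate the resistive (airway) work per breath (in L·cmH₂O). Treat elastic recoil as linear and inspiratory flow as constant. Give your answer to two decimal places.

With constant inspiratory flow the resistive pressure is constant at PIP − Pplat = 42.2 − 22.0 = 20.2 cmH2O, so resistive work = 20.2 × 0.515 = 10.403 L·cmH2O.

10.40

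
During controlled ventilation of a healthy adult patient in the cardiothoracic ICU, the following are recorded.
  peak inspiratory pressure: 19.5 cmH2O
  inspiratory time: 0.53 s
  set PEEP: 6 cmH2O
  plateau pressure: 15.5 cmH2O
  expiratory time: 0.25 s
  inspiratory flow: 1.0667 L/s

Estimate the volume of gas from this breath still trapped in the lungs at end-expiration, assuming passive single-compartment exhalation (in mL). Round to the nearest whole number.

Vt = flow × Ti = 1.0667 L/s × 0.53 s × 1000 mL/L = 565.35 mL.
R = (PIP − Pplat)/V̇ = (19.5 − 15.5) / 1.0667 = 4.0/1.0667 = 3.75 cmH2O·s/L.
C = Vt/(Pplat − PEEP) = 565.35 / (15.5 − 6) = 565.35/9.5 = 59.511 mL/cmH2O.
τ = R × C = 3.75 × 0.05951 L/cmH2O = 0.2232 s.
Fraction remaining = e^(−Te/τ) = e^(−0.25/0.2232) = 0.3263.
Trapped volume = 565.35 × 0.3263 = 184.47 mL.

184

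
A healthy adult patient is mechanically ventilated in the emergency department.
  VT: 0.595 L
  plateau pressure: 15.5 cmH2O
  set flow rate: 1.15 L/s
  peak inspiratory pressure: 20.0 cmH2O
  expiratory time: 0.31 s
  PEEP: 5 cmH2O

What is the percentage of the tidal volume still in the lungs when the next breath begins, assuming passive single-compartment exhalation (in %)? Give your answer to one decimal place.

R = (PIP − Pplat)/V̇ = (20.0 − 15.5) / 1.15 = 4.5/1.15 = 3.913 cmH2O·s/L.
C = Vt/(Pplat − PEEP) = 595.0 / (15.5 − 5) = 595.0/10.5 = 56.667 mL/cmH2O.
τ = R × C = 3.913 × 0.05667 L/cmH2O = 0.2217 s.
Fraction remaining at end-expiration = e^(−Te/τ) = e^(−0.31/0.2217) = 0.247 → 24.7%.

24.7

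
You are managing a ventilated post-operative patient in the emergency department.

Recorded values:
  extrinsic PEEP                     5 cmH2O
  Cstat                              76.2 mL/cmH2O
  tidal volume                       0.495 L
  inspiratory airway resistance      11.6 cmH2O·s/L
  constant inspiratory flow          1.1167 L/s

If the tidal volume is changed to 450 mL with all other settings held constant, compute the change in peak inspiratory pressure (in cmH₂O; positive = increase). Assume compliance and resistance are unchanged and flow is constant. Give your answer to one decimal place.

PIP = Vt/C + R·V̇ + PEEP (constant-flow equation of motion).
Only the elastic term changes: ΔPIP = ΔVt / C = (450 − 495) / 76.2 = -0.5906 cmH2O.

-0.6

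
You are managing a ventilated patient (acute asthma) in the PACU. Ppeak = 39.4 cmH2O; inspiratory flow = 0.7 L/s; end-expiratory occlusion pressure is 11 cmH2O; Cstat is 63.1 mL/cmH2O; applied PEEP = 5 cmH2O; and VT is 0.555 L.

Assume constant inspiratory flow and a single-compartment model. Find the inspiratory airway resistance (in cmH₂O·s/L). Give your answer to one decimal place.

28.0

Total PEEP = 11 cmH2O (set 5 + intrinsic 6); this is the baseline alveolar pressure.
Equation of motion (constant flow): PIP = Vt/C + R·V̇ + PEEP.
R·V̇ = PIP − Vt/C − PEEP = 39.4 − 555/63.1 − 11 = 39.4 − 8.796 − 11 = 19.604 cmH2O.
R = 19.604 / 0.7 = 28.006 cmH2O·s/L.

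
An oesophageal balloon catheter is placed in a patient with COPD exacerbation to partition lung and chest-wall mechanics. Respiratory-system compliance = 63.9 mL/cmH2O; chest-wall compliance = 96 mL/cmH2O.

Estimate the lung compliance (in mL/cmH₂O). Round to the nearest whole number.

191

1/CL = 1/Crs − 1/Ccw.
1/CL = 1/63.9 − 1/96 = 0.005233.
CL = 191.09 mL/cmH2O.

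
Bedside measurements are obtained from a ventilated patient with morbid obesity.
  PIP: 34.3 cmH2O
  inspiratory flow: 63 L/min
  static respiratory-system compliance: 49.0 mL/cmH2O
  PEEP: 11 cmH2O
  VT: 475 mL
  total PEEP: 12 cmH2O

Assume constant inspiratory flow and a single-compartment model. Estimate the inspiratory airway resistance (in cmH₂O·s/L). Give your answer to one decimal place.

Flow: 63 L/min ÷ 60 = 1.05 L/s.
Total PEEP = 12 cmH2O (set 11 + intrinsic 1); this is the baseline alveolar pressure.
Equation of motion (constant flow): PIP = Vt/C + R·V̇ + PEEP.
R·V̇ = PIP − Vt/C − PEEP = 34.3 − 475/49.0 − 12 = 34.3 − 9.694 − 12 = 12.606 cmH2O.
R = 12.606 / 1.05 = 12.006 cmH2O·s/L.

12.0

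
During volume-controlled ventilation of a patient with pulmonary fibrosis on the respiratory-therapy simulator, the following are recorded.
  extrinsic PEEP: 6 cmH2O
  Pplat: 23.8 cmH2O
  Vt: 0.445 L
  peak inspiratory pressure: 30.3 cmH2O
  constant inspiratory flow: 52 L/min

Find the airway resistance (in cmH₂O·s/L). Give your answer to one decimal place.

7.5

Flow: 52 L/min ÷ 60 = 0.8667 L/s.
Raw = (PIP − Pplat) / flow = (30.3 − 23.8) / 0.8667 = 6.5 / 0.8667 = 7.5 cmH2O·s/L.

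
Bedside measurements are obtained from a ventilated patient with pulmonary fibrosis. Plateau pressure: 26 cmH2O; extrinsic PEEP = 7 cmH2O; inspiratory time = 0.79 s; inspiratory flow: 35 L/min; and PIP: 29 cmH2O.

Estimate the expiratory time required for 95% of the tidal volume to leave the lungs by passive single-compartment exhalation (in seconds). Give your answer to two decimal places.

Flow: 35 L/min ÷ 60 = 0.5833 L/s.
Vt = flow × Ti = 0.5833 L/s × 0.79 s × 1000 mL/L = 460.81 mL.
R = (PIP − Pplat)/V̇ = (29 − 26) / 0.5833 = 3.0/0.5833 = 5.143 cmH2O·s/L.
C = Vt/(Pplat − PEEP) = 460.81 / (26 − 7) = 460.81/19.0 = 24.253 mL/cmH2O.
τ = R × C = 5.143 × 0.02425 L/cmH2O = 0.1247 s.
t = −τ·ln(1 − 0.95) = −0.1247·ln(0.05) = 0.3736 s.

0.37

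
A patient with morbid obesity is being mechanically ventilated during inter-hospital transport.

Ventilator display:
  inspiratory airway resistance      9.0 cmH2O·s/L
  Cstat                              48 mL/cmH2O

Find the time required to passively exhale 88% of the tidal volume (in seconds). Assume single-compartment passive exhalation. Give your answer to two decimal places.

0.92

τ = R × C = 9.0 × 48 mL/cmH2O = 9.0 × 0.048 L/cmH2O = 0.432 s.
Exhaled fraction f = 1 − e^(−t/τ) → t = −τ·ln(1 − f) = −0.432·ln(0.12) = 0.916 s.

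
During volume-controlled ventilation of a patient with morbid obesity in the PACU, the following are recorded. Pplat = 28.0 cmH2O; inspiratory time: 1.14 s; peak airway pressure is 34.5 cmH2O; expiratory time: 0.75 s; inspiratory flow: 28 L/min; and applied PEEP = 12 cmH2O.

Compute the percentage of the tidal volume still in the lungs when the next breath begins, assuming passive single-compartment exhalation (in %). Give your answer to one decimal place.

19.8

Flow: 28 L/min ÷ 60 = 0.4667 L/s.
Vt = flow × Ti = 0.4667 L/s × 1.14 s × 1000 mL/L = 532.04 mL.
R = (PIP − Pplat)/V̇ = (34.5 − 28.0) / 0.4667 = 6.5/0.4667 = 13.928 cmH2O·s/L.
C = Vt/(Pplat − PEEP) = 532.04 / (28.0 − 12) = 532.04/16.0 = 33.253 mL/cmH2O.
τ = R × C = 13.928 × 0.03325 L/cmH2O = 0.4631 s.
Fraction remaining at end-expiration = e^(−Te/τ) = e^(−0.75/0.4631) = 0.198 → 19.8%.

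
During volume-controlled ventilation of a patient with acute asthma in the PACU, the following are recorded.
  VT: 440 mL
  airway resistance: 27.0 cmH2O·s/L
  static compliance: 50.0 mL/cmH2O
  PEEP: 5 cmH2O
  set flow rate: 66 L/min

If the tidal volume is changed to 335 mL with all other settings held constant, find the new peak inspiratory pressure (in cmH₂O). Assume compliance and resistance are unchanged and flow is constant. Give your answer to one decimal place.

41.4

Flow: 66 L/min ÷ 60 = 1.1 L/s.
PIP = Vt/C + R·V̇ + PEEP (constant-flow equation of motion).
Only the elastic term changes: ΔPIP = ΔVt / C = (335 − 440) / 50.0 = -2.1 cmH2O.
Original PIP = 440/50.0 + 27.0×1.1 + 5 = 43.5 cmH2O; new PIP = 43.5 + (-2.1) = 41.4 cmH2O.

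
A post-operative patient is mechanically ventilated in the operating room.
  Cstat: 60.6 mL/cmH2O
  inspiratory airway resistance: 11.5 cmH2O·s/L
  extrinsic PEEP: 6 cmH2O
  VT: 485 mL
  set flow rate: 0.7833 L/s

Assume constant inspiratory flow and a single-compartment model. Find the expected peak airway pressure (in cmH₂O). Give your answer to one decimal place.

23.0

Equation of motion (constant flow): PIP = Vt/C + R·V̇ + PEEP.
PIP = 485/60.6 + 11.5×0.7833 + 6 = 8.003 + 9.008 + 6 = 23.011 cmH2O.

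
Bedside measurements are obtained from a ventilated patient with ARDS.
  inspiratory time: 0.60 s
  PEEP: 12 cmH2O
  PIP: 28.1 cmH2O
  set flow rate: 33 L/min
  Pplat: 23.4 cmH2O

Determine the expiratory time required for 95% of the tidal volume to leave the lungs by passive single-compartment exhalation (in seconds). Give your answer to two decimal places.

0.74

Flow: 33 L/min ÷ 60 = 0.55 L/s.
Vt = flow × Ti = 0.55 L/s × 0.60 s × 1000 mL/L = 330.0 mL.
R = (PIP − Pplat)/V̇ = (28.1 − 23.4) / 0.55 = 4.7/0.55 = 8.545 cmH2O·s/L.
C = Vt/(Pplat − PEEP) = 330.0 / (23.4 − 12) = 330.0/11.4 = 28.947 mL/cmH2O.
τ = R × C = 8.545 × 0.02895 L/cmH2O = 0.2474 s.
t = −τ·ln(1 − 0.95) = −0.2474·ln(0.05) = 0.7411 s.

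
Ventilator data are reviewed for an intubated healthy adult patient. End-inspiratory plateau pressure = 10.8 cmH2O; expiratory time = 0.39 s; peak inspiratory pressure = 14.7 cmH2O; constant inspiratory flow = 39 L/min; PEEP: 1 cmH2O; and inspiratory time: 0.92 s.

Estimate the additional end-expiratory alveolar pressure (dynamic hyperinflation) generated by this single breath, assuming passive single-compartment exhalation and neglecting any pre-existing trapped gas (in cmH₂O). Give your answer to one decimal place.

3.4

Flow: 39 L/min ÷ 60 = 0.65 L/s.
Vt = flow × Ti = 0.65 L/s × 0.92 s × 1000 mL/L = 598.0 mL.
R = (PIP − Pplat)/V̇ = (14.7 − 10.8) / 0.65 = 3.9/0.65 = 6.0 cmH2O·s/L.
C = Vt/(Pplat − PEEP) = 598.0 / (10.8 − 1) = 598.0/9.8 = 61.02 mL/cmH2O.
τ = R × C = 6.0 × 0.06102 L/cmH2O = 0.3661 s.
Fraction remaining = e^(−Te/τ) = e^(−0.39/0.3661) = 0.3446; trapped volume = 598.0 × 0.3446 = 206.07 mL.
Additional alveolar pressure from trapping ≈ V_trapped / C = 206.07 / 61.02 = 3.377 cmH2O.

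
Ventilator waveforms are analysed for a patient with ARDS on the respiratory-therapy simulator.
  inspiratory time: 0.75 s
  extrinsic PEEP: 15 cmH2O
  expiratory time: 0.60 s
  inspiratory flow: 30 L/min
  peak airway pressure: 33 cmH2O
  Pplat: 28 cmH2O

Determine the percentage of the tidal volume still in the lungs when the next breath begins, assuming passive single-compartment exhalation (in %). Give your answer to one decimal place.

12.5

Flow: 30 L/min ÷ 60 = 0.5 L/s.
Vt = flow × Ti = 0.5 L/s × 0.75 s × 1000 mL/L = 375.0 mL.
R = (PIP − Pplat)/V̇ = (33 − 28) / 0.5 = 5.0/0.5 = 10.0 cmH2O·s/L.
C = Vt/(Pplat − PEEP) = 375.0 / (28 − 15) = 375.0/13.0 = 28.846 mL/cmH2O.
τ = R × C = 10.0 × 0.02885 L/cmH2O = 0.2885 s.
Fraction remaining at end-expiration = e^(−Te/τ) = e^(−0.60/0.2885) = 0.125 → 12.5%.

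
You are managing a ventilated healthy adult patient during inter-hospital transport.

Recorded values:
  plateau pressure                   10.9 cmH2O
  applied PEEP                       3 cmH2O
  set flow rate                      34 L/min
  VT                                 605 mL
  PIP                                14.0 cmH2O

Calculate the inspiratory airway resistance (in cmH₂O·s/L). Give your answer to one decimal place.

Flow: 34 L/min ÷ 60 = 0.5667 L/s.
Raw = (PIP − Pplat) / flow = (14.0 − 10.9) / 0.5667 = 3.1 / 0.5667 = 5.47 cmH2O·s/L.

5.5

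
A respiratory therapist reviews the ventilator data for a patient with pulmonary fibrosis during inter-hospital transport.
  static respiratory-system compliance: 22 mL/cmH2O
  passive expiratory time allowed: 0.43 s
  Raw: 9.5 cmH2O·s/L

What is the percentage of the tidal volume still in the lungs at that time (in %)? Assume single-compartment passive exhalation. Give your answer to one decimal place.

12.8

τ = R × C = 9.5 × 22 mL/cmH2O = 9.5 × 0.022 L/cmH2O = 0.209 s.
Passive exhalation: V(t)/V₀ = e^(−t/τ) = e^(−0.43/0.209) = 0.1278.
Fraction remaining = 0.1278 → 12.78%.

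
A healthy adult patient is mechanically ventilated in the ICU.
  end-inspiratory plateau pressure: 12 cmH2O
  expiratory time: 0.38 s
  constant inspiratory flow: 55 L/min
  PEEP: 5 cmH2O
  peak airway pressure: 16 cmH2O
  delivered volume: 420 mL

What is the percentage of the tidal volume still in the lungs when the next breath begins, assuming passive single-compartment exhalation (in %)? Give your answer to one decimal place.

23.4

Flow: 55 L/min ÷ 60 = 0.9167 L/s.
R = (PIP − Pplat)/V̇ = (16 − 12) / 0.9167 = 4.0/0.9167 = 4.363 cmH2O·s/L.
C = Vt/(Pplat − PEEP) = 420.0 / (12 − 5) = 420.0/7.0 = 60.0 mL/cmH2O.
τ = R × C = 4.363 × 0.06 L/cmH2O = 0.2618 s.
Fraction remaining at end-expiration = e^(−Te/τ) = e^(−0.38/0.2618) = 0.2342 → 23.42%.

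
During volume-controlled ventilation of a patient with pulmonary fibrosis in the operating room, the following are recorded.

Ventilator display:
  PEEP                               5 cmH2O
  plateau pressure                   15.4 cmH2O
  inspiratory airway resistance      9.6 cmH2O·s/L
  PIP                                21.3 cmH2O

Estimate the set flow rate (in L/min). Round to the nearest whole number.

37

flow = (PIP − Pplat) / Raw = (21.3 − 15.4) / 9.6 = 0.6146 L/s × 60 = 36.876 L/min.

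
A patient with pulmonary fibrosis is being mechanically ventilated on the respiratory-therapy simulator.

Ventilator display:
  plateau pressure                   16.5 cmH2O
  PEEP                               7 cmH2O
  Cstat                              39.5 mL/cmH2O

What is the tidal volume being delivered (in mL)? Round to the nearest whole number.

375

Vt = Cstat × (Pplat − PEEP) = 39.5 × (16.5 − 7) = 39.5 × 9.5 = 375.25 mL.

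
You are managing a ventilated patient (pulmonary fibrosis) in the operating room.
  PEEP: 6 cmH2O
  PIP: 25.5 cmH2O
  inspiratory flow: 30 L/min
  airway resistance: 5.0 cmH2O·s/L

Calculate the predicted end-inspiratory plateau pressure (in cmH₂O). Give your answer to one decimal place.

23.0

Flow: 30 L/min ÷ 60 = 0.5 L/s.
Pplat = PIP − Raw × flow = 25.5 − 5.0 × 0.5 = 25.5 − 2.5 = 23.0 cmH2O.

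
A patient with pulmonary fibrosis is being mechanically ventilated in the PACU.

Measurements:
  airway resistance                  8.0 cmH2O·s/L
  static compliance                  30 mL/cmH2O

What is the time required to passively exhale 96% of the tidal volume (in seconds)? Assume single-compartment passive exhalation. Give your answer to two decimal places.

τ = R × C = 8.0 × 30 mL/cmH2O = 8.0 × 0.030 L/cmH2O = 0.24 s.
Exhaled fraction f = 1 − e^(−t/τ) → t = −τ·ln(1 − f) = −0.24·ln(0.04) = 0.7725 s.

0.77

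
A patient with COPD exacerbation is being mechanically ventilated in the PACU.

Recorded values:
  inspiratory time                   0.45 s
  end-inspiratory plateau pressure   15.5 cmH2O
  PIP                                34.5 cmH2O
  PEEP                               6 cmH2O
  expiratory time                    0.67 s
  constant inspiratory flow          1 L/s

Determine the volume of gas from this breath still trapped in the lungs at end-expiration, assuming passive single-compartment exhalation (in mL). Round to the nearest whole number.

214

Vt = flow × Ti = 1 L/s × 0.45 s × 1000 mL/L = 450.0 mL.
R = (PIP − Pplat)/V̇ = (34.5 − 15.5) / 1 = 19.0/1 = 19.0 cmH2O·s/L.
C = Vt/(Pplat − PEEP) = 450.0 / (15.5 − 6) = 450.0/9.5 = 47.368 mL/cmH2O.
τ = R × C = 19.0 × 0.04737 L/cmH2O = 0.9 s.
Fraction remaining = e^(−Te/τ) = e^(−0.67/0.9) = 0.475.
Trapped volume = 450.0 × 0.475 = 213.75 mL.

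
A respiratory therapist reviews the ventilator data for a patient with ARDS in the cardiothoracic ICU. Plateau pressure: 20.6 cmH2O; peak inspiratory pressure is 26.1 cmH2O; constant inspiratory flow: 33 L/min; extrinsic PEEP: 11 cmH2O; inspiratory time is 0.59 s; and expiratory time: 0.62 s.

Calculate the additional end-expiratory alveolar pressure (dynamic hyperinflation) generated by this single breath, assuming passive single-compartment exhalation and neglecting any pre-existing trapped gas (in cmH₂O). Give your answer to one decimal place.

Flow: 33 L/min ÷ 60 = 0.55 L/s.
Vt = flow × Ti = 0.55 L/s × 0.59 s × 1000 mL/L = 324.5 mL.
R = (PIP − Pplat)/V̇ = (26.1 − 20.6) / 0.55 = 5.5/0.55 = 10.0 cmH2O·s/L.
C = Vt/(Pplat − PEEP) = 324.5 / (20.6 − 11) = 324.5/9.6 = 33.802 mL/cmH2O.
τ = R × C = 10.0 × 0.0338 L/cmH2O = 0.338 s.
Fraction remaining = e^(−Te/τ) = e^(−0.62/0.338) = 0.1597; trapped volume = 324.5 × 0.1597 = 51.823 mL.
Additional alveolar pressure from trapping ≈ V_trapped / C = 51.823 / 33.802 = 1.533 cmH2O.

1.5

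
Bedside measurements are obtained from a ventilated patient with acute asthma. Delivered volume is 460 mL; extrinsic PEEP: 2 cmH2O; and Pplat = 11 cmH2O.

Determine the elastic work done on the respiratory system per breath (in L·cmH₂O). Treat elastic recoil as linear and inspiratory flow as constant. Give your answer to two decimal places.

2.07

Elastic work ≈ ½ × (Pplat − PEEP) × Vt = 0.5 × (11 − 2) × 0.460 L = 0.5 × 9.0 × 0.460 = 2.07 L·cmH2O.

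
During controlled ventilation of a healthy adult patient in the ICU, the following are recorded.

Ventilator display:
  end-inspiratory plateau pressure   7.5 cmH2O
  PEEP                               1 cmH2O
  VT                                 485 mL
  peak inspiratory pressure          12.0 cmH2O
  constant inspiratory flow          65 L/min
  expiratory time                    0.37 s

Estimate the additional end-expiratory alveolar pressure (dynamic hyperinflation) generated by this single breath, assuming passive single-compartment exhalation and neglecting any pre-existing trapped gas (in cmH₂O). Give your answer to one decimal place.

2.0

Flow: 65 L/min ÷ 60 = 1.0833 L/s.
R = (PIP − Pplat)/V̇ = (12.0 − 7.5) / 1.0833 = 4.5/1.0833 = 4.154 cmH2O·s/L.
C = Vt/(Pplat − PEEP) = 485.0 / (7.5 − 1) = 485.0/6.5 = 74.615 mL/cmH2O.
τ = R × C = 4.154 × 0.07462 L/cmH2O = 0.31 s.
Fraction remaining = e^(−Te/τ) = e^(−0.37/0.31) = 0.3031; trapped volume = 485.0 × 0.3031 = 147.0 mL.
Additional alveolar pressure from trapping ≈ V_trapped / C = 147.0 / 74.615 = 1.97 cmH2O.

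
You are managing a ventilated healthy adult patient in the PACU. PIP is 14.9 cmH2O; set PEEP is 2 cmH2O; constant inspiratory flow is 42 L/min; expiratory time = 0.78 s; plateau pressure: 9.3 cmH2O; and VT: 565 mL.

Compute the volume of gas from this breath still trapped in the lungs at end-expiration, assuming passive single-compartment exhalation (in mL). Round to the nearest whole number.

Flow: 42 L/min ÷ 60 = 0.7 L/s.
R = (PIP − Pplat)/V̇ = (14.9 − 9.3) / 0.7 = 5.6/0.7 = 8.0 cmH2O·s/L.
C = Vt/(Pplat − PEEP) = 565.0 / (9.3 − 2) = 565.0/7.3 = 77.397 mL/cmH2O.
τ = R × C = 8.0 × 0.0774 L/cmH2O = 0.6192 s.
Fraction remaining = e^(−Te/τ) = e^(−0.78/0.6192) = 0.2837.
Trapped volume = 565.0 × 0.2837 = 160.29 mL.

160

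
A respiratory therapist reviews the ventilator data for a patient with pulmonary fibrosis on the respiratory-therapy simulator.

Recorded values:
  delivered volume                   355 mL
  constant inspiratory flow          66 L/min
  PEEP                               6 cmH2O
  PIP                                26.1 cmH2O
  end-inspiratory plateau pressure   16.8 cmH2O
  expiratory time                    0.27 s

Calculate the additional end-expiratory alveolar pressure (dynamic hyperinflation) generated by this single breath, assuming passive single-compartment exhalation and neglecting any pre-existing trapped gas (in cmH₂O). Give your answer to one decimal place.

Flow: 66 L/min ÷ 60 = 1.1 L/s.
R = (PIP − Pplat)/V̇ = (26.1 − 16.8) / 1.1 = 9.3/1.1 = 8.455 cmH2O·s/L.
C = Vt/(Pplat − PEEP) = 355.0 / (16.8 − 6) = 355.0/10.8 = 32.87 mL/cmH2O.
τ = R × C = 8.455 × 0.03287 L/cmH2O = 0.2779 s.
Fraction remaining = e^(−Te/τ) = e^(−0.27/0.2779) = 0.3785; trapped volume = 355.0 × 0.3785 = 134.37 mL.
Additional alveolar pressure from trapping ≈ V_trapped / C = 134.37 / 32.87 = 4.088 cmH2O.

4.1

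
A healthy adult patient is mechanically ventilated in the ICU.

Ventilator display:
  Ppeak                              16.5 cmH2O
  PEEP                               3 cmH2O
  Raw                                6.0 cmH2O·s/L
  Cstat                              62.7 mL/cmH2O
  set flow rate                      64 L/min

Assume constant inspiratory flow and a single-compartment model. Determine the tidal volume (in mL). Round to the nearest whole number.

Flow: 64 L/min ÷ 60 = 1.0667 L/s.
Equation of motion (constant flow): PIP = Vt/C + R·V̇ + PEEP.
Vt/C = PIP − R·V̇ − PEEP = 16.5 − 6.4 − 3 = 7.1 cmH2O.
Vt = C × 7.1 = 62.7 × 7.1 = 445.17 mL.

445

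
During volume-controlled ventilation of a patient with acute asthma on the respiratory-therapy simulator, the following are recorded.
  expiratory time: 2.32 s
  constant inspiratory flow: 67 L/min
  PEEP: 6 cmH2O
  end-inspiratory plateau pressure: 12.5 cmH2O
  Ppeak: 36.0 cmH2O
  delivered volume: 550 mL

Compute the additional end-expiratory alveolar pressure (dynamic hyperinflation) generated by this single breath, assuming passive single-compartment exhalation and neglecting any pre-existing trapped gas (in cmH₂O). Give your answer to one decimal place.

Flow: 67 L/min ÷ 60 = 1.1167 L/s.
R = (PIP − Pplat)/V̇ = (36.0 − 12.5) / 1.1167 = 23.5/1.1167 = 21.044 cmH2O·s/L.
C = Vt/(Pplat − PEEP) = 550.0 / (12.5 − 6) = 550.0/6.5 = 84.615 mL/cmH2O.
τ = R × C = 21.044 × 0.08462 L/cmH2O = 1.781 s.
Fraction remaining = e^(−Te/τ) = e^(−2.32/1.781) = 0.2718; trapped volume = 550.0 × 0.2718 = 149.49 mL.
Additional alveolar pressure from trapping ≈ V_trapped / C = 149.49 / 84.615 = 1.767 cmH2O.

1.8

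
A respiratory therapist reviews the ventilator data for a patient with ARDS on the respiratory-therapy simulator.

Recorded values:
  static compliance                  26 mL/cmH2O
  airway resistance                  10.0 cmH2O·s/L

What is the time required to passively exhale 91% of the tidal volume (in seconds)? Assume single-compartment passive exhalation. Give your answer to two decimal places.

0.63

τ = R × C = 10.0 × 26 mL/cmH2O = 10.0 × 0.026 L/cmH2O = 0.26 s.
Exhaled fraction f = 1 − e^(−t/τ) → t = −τ·ln(1 − f) = −0.26·ln(0.09) = 0.6261 s.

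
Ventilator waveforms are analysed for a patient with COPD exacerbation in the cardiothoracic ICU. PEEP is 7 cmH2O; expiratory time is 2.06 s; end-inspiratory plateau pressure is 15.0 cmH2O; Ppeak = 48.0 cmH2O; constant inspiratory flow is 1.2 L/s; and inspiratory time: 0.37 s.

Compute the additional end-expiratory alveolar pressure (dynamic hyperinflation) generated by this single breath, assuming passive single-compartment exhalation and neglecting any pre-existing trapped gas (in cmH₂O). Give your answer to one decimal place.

Vt = flow × Ti = 1.2 L/s × 0.37 s × 1000 mL/L = 444.0 mL.
R = (PIP − Pplat)/V̇ = (48.0 − 15.0) / 1.2 = 33.0/1.2 = 27.5 cmH2O·s/L.
C = Vt/(Pplat − PEEP) = 444.0 / (15.0 − 7) = 444.0/8.0 = 55.5 mL/cmH2O.
τ = R × C = 27.5 × 0.0555 L/cmH2O = 1.526 s.
Fraction remaining = e^(−Te/τ) = e^(−2.06/1.526) = 0.2593; trapped volume = 444.0 × 0.2593 = 115.13 mL.
Additional alveolar pressure from trapping ≈ V_trapped / C = 115.13 / 55.5 = 2.074 cmH2O.

2.1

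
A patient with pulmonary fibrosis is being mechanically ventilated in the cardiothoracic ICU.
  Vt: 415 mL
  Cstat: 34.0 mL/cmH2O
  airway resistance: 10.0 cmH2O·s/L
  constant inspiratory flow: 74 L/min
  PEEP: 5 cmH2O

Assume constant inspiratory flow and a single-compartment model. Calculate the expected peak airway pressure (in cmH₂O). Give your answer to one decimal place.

Flow: 74 L/min ÷ 60 = 1.2333 L/s.
Equation of motion (constant flow): PIP = Vt/C + R·V̇ + PEEP.
PIP = 415/34.0 + 10.0×1.2333 + 5 = 12.206 + 12.333 + 5 = 29.539 cmH2O.

29.5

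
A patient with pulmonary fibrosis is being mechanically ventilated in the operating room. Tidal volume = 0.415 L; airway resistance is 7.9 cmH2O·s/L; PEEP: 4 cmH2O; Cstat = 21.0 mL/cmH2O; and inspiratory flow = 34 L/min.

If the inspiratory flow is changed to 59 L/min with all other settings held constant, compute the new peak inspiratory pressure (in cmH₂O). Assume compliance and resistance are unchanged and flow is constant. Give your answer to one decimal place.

Flow: 34 L/min ÷ 60 = 0.5667 L/s.
New flow: 59 L/min ÷ 60 = 0.9833 L/s.
PIP = Vt/C + R·V̇ + PEEP (constant-flow equation of motion).
Only the resistive term changes: ΔPIP = R × ΔV̇ = 7.9 × (0.9833 − 0.5667) = 7.9 × 0.4166 = 3.291 cmH2O.
Original PIP = 415/21.0 + 7.9×0.5667 + 4 = 28.239 cmH2O; new PIP = 28.239 + (3.291) = 31.53 cmH2O.

31.5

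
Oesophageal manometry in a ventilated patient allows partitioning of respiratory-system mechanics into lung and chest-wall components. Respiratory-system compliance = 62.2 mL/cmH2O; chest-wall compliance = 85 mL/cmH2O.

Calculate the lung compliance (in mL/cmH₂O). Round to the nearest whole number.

1/CL = 1/Crs − 1/Ccw.
1/CL = 1/62.2 − 1/85 = 0.004312.
CL = 231.91 mL/cmH2O.

232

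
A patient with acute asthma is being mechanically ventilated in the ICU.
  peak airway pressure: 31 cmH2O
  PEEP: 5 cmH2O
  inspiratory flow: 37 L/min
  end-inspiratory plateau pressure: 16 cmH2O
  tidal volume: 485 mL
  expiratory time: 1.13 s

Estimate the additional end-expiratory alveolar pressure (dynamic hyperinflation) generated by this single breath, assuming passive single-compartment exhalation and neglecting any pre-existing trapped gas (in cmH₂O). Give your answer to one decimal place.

Flow: 37 L/min ÷ 60 = 0.6167 L/s.
R = (PIP − Pplat)/V̇ = (31 − 16) / 0.6167 = 15.0/0.6167 = 24.323 cmH2O·s/L.
C = Vt/(Pplat − PEEP) = 485.0 / (16 − 5) = 485.0/11.0 = 44.091 mL/cmH2O.
τ = R × C = 24.323 × 0.04409 L/cmH2O = 1.072 s.
Fraction remaining = e^(−Te/τ) = e^(−1.13/1.072) = 0.3485; trapped volume = 485.0 × 0.3485 = 169.02 mL.
Additional alveolar pressure from trapping ≈ V_trapped / C = 169.02 / 44.091 = 3.833 cmH2O.

3.8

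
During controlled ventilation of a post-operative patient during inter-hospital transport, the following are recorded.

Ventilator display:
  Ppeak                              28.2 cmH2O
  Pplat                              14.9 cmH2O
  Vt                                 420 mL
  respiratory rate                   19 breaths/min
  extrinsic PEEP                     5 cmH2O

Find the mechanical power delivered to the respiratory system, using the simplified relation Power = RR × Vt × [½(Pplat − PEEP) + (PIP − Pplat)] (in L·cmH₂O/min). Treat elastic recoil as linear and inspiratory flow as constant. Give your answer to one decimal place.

Per-breath work = Vt × [½(Pplat−PEEP) + (PIP−Pplat)] = 0.420 × [0.5×9.9 + 13.3] = 0.420 × 18.25 = 7.665 L·cmH2O.
Power = 19 × 7.665 = 145.64 L·cmH2O/min.

145.6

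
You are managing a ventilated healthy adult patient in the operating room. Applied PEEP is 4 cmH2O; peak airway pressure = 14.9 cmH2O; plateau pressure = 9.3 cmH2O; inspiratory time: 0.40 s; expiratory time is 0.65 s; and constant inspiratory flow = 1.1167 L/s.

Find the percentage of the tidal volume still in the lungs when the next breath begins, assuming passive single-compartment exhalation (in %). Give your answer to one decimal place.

21.5

Vt = flow × Ti = 1.1167 L/s × 0.40 s × 1000 mL/L = 446.68 mL.
R = (PIP − Pplat)/V̇ = (14.9 − 9.3) / 1.1167 = 5.6/1.1167 = 5.015 cmH2O·s/L.
C = Vt/(Pplat − PEEP) = 446.68 / (9.3 − 4) = 446.68/5.3 = 84.279 mL/cmH2O.
τ = R × C = 5.015 × 0.08428 L/cmH2O = 0.4227 s.
Fraction remaining at end-expiration = e^(−Te/τ) = e^(−0.65/0.4227) = 0.2149 → 21.49%.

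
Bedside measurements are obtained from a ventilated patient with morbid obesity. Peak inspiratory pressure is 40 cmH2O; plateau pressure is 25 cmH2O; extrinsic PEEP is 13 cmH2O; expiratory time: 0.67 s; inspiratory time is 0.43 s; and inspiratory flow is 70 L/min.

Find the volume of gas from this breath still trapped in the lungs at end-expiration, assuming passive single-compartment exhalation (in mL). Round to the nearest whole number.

Flow: 70 L/min ÷ 60 = 1.1667 L/s.
Vt = flow × Ti = 1.1667 L/s × 0.43 s × 1000 mL/L = 501.68 mL.
R = (PIP − Pplat)/V̇ = (40 − 25) / 1.1667 = 15.0/1.1667 = 12.857 cmH2O·s/L.
C = Vt/(Pplat − PEEP) = 501.68 / (25 − 13) = 501.68/12.0 = 41.807 mL/cmH2O.
τ = R × C = 12.857 × 0.04181 L/cmH2O = 0.5376 s.
Fraction remaining = e^(−Te/τ) = e^(−0.67/0.5376) = 0.2876.
Trapped volume = 501.68 × 0.2876 = 144.28 mL.

144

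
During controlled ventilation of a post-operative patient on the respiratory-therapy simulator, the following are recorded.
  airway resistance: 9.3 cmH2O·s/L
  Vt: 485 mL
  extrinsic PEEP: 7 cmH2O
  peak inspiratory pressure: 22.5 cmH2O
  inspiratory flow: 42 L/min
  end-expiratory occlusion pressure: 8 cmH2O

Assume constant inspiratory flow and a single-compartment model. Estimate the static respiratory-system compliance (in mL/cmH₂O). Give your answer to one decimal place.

60.7

Flow: 42 L/min ÷ 60 = 0.7 L/s.
Total PEEP = 8 cmH2O (set 7 + intrinsic 1); this is the baseline alveolar pressure.
Equation of motion (constant flow): PIP = Vt/C + R·V̇ + PEEP.
Vt/C = PIP − R·V̇ − PEEP = 22.5 − 9.3×0.7 − 8 = 22.5 − 6.51 − 8 = 7.99 cmH2O.
C = Vt / 7.99 = 485 / 7.99 = 60.701 mL/cmH2O.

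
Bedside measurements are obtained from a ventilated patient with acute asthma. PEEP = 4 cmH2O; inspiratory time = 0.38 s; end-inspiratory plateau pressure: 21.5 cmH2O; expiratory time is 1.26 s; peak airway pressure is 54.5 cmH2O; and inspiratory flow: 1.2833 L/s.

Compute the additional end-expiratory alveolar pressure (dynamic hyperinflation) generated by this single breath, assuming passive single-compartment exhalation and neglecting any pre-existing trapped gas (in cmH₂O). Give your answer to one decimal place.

Vt = flow × Ti = 1.2833 L/s × 0.38 s × 1000 mL/L = 487.65 mL.
R = (PIP − Pplat)/V̇ = (54.5 − 21.5) / 1.2833 = 33.0/1.2833 = 25.715 cmH2O·s/L.
C = Vt/(Pplat − PEEP) = 487.65 / (21.5 − 4) = 487.65/17.5 = 27.866 mL/cmH2O.
τ = R × C = 25.715 × 0.02787 L/cmH2O = 0.7167 s.
Fraction remaining = e^(−Te/τ) = e^(−1.26/0.7167) = 0.1724; trapped volume = 487.65 × 0.1724 = 84.071 mL.
Additional alveolar pressure from trapping ≈ V_trapped / C = 84.071 / 27.866 = 3.017 cmH2O.

3.0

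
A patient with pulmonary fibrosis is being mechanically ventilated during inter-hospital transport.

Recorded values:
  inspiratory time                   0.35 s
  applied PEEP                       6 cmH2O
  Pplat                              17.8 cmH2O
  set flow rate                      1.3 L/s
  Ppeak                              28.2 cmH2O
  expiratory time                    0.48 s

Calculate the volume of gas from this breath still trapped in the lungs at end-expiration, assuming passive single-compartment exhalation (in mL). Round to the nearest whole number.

Vt = flow × Ti = 1.3 L/s × 0.35 s × 1000 mL/L = 455.0 mL.
R = (PIP − Pplat)/V̇ = (28.2 − 17.8) / 1.3 = 10.4/1.3 = 8.0 cmH2O·s/L.
C = Vt/(Pplat − PEEP) = 455.0 / (17.8 − 6) = 455.0/11.8 = 38.559 mL/cmH2O.
τ = R × C = 8.0 × 0.03856 L/cmH2O = 0.3085 s.
Fraction remaining = e^(−Te/τ) = e^(−0.48/0.3085) = 0.211.
Trapped volume = 455.0 × 0.211 = 96.005 mL.

96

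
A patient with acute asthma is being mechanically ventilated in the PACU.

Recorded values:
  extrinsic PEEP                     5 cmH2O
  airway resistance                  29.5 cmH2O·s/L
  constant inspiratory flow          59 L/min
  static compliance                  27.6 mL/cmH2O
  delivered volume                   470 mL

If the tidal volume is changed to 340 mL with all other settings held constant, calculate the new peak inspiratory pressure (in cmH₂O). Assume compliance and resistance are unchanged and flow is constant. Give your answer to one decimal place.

46.3

Flow: 59 L/min ÷ 60 = 0.9833 L/s.
PIP = Vt/C + R·V̇ + PEEP (constant-flow equation of motion).
Only the elastic term changes: ΔPIP = ΔVt / C = (340 − 470) / 27.6 = -4.71 cmH2O.
Original PIP = 470/27.6 + 29.5×0.9833 + 5 = 51.036 cmH2O; new PIP = 51.036 + (-4.71) = 46.326 cmH2O.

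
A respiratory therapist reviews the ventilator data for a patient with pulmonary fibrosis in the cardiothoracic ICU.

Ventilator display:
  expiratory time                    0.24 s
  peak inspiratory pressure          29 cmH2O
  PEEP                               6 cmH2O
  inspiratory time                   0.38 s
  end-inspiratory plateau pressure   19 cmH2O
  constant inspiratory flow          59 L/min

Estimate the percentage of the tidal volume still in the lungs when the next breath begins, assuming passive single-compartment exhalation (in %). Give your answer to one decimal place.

Flow: 59 L/min ÷ 60 = 0.9833 L/s.
Vt = flow × Ti = 0.9833 L/s × 0.38 s × 1000 mL/L = 373.65 mL.
R = (PIP − Pplat)/V̇ = (29 − 19) / 0.9833 = 10.0/0.9833 = 10.17 cmH2O·s/L.
C = Vt/(Pplat − PEEP) = 373.65 / (19 − 6) = 373.65/13.0 = 28.742 mL/cmH2O.
τ = R × C = 10.17 × 0.02874 L/cmH2O = 0.2923 s.
Fraction remaining at end-expiration = e^(−Te/τ) = e^(−0.24/0.2923) = 0.44 → 44.0%.

44.0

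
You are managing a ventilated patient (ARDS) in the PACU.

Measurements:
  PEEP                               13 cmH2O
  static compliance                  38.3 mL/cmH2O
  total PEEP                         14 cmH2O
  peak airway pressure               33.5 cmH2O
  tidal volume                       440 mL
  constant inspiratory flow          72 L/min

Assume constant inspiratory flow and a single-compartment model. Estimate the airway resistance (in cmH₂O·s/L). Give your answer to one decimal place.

6.7

Flow: 72 L/min ÷ 60 = 1.2 L/s.
Total PEEP = 14 cmH2O (set 13 + intrinsic 1); this is the baseline alveolar pressure.
Equation of motion (constant flow): PIP = Vt/C + R·V̇ + PEEP.
R·V̇ = PIP − Vt/C − PEEP = 33.5 − 440/38.3 − 14 = 33.5 − 11.488 − 14 = 8.012 cmH2O.
R = 8.012 / 1.2 = 6.677 cmH2O·s/L.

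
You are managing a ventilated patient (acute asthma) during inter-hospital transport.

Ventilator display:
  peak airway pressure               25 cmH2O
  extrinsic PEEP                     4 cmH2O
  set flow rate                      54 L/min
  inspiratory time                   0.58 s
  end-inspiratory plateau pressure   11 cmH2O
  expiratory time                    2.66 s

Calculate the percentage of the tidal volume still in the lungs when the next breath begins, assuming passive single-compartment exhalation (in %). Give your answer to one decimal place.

10.1

Flow: 54 L/min ÷ 60 = 0.9 L/s.
Vt = flow × Ti = 0.9 L/s × 0.58 s × 1000 mL/L = 522.0 mL.
R = (PIP − Pplat)/V̇ = (25 − 11) / 0.9 = 14.0/0.9 = 15.556 cmH2O·s/L.
C = Vt/(Pplat − PEEP) = 522.0 / (11 − 4) = 522.0/7.0 = 74.571 mL/cmH2O.
τ = R × C = 15.556 × 0.07457 L/cmH2O = 1.16 s.
Fraction remaining at end-expiration = e^(−Te/τ) = e^(−2.66/1.16) = 0.101 → 10.1%.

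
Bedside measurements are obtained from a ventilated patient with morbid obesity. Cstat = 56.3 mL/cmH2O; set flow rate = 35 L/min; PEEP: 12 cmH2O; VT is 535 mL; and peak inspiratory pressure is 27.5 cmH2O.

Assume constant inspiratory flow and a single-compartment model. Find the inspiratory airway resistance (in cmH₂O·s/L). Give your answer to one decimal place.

Flow: 35 L/min ÷ 60 = 0.5833 L/s.
Equation of motion (constant flow): PIP = Vt/C + R·V̇ + PEEP.
R·V̇ = PIP − Vt/C − PEEP = 27.5 − 535/56.3 − 12 = 27.5 − 9.503 − 12 = 5.997 cmH2O.
R = 5.997 / 0.5833 = 10.281 cmH2O·s/L.

10.3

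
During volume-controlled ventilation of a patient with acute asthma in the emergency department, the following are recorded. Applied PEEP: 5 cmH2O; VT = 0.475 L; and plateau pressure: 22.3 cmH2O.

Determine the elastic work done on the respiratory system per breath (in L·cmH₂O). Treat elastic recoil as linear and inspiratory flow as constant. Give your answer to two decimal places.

4.11

Elastic work ≈ ½ × (Pplat − PEEP) × Vt = 0.5 × (22.3 − 5) × 0.475 L = 0.5 × 17.3 × 0.475 = 4.109 L·cmH2O.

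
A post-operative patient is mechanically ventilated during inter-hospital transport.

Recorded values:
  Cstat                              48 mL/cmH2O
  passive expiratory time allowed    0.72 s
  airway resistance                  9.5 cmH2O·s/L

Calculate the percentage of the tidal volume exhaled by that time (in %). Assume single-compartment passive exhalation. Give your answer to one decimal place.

79.4

τ = R × C = 9.5 × 48 mL/cmH2O = 9.5 × 0.048 L/cmH2O = 0.456 s.
Passive exhalation: V(t)/V₀ = e^(−t/τ) = e^(−0.72/0.456) = 0.2062.
Fraction exhaled = 1 − 0.2062 = 0.7938 → 79.38%.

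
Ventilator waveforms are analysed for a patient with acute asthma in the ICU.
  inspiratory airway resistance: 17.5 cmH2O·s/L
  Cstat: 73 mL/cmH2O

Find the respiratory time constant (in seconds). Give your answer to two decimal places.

τ = R × C = 17.5 × 73 mL/cmH2O = 17.5 × 0.073 L/cmH2O = 1.278 s.

1.28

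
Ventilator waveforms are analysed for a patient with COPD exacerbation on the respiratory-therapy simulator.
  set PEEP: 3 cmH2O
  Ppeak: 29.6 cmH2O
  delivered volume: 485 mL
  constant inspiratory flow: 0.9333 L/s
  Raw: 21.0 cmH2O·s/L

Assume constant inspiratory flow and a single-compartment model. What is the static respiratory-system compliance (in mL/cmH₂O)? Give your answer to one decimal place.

Equation of motion (constant flow): PIP = Vt/C + R·V̇ + PEEP.
Vt/C = PIP − R·V̇ − PEEP = 29.6 − 21.0×0.9333 − 3 = 29.6 − 19.599 − 3 = 7.001 cmH2O.
C = Vt / 7.001 = 485 / 7.001 = 69.276 mL/cmH2O.

69.3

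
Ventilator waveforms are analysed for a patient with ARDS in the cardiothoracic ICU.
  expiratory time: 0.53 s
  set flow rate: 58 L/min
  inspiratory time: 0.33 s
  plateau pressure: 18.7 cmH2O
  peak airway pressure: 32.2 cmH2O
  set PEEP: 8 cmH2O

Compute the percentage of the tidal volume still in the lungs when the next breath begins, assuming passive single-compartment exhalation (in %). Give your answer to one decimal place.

28.0

Flow: 58 L/min ÷ 60 = 0.9667 L/s.
Vt = flow × Ti = 0.9667 L/s × 0.33 s × 1000 mL/L = 319.01 mL.
R = (PIP − Pplat)/V̇ = (32.2 − 18.7) / 0.9667 = 13.5/0.9667 = 13.965 cmH2O·s/L.
C = Vt/(Pplat − PEEP) = 319.01 / (18.7 − 8) = 319.01/10.7 = 29.814 mL/cmH2O.
τ = R × C = 13.965 × 0.02981 L/cmH2O = 0.4163 s.
Fraction remaining at end-expiration = e^(−Te/τ) = e^(−0.53/0.4163) = 0.28 → 28.0%.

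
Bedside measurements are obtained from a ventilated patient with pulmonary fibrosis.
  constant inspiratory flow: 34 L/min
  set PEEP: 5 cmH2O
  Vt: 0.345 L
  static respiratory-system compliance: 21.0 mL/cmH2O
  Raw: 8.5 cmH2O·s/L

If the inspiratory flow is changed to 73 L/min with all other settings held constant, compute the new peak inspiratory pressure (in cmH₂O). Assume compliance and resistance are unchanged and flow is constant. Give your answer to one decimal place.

31.8

Flow: 34 L/min ÷ 60 = 0.5667 L/s.
New flow: 73 L/min ÷ 60 = 1.2167 L/s.
PIP = Vt/C + R·V̇ + PEEP (constant-flow equation of motion).
Only the resistive term changes: ΔPIP = R × ΔV̇ = 8.5 × (1.2167 − 0.5667) = 8.5 × 0.65 = 5.525 cmH2O.
Original PIP = 345/21.0 + 8.5×0.5667 + 5 = 26.246 cmH2O; new PIP = 26.246 + (5.525) = 31.771 cmH2O.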